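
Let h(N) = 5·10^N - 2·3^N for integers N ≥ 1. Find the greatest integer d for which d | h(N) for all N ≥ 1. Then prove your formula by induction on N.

d = 2

Computing the first values: h(1) = 44 and h(2) = 482; gcd(44, 482) = 2, so d ≤ 2.
We prove 2 | 5·10^N - 2·3^N for all N ≥ 1 by induction on N.
When N = 1: h(1) = 44 = 2·(22), so 2 | h(1).
For the inductive step, assume it holds for an arbitrary p ≥ 1, i.e. 2 | h(p). Then
h(p+1) − 10·h(p) = (5·10^(p+1) - 2·3^(p+1)) − 10·(5·10^p - 2·3^p) = (-2)·3^p·(3 − 10) = (14)·3^p. Since 2 | h(p) by the inductive hypothesis, 2 | 10·h(p); and 2 | 14 since 14 = 2·7. Therefore 2 | h(p+1).
Hence, by induction on N, the claim holds for every N ≥ 1.
Therefore the largest such d is 2.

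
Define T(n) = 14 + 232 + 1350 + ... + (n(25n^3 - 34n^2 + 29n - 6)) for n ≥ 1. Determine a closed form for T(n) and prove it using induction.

We claim T(n) = n(n + 1)(5n^3 - n^2 + 2n + 1) for all n ≥ 1.
For the base case n = 1: T(1) = 14, and the closed form gives 14. They agree.
Suppose the result is true for n = r, so T(r) = r(5r^4 + 4r^3 + r^2 + 3r + 1).
Then T(r+1) = T(r) + (25r^4 + 66r^3 + 77r^2 + 50r + 14) = (r(5r^4 + 4r^3 + r^2 + 3r + 1)) + (25r^4 + 66r^3 + 77r^2 + 50r + 14).
Simplifying, T(r+1) = (r + 1)(r + 2)(5r^3 + 14r^2 + 15r + 7) = (r+1)((r+1) + 1)(5(r+1)^3 - (r+1)^2 + 2(r+1) + 1),
which is the closed form with n = r+1.
By the principle of mathematical induction, the result holds for all n ≥ 1.

T(n) = n(n + 1)(5n^3 - n^2 + 2n + 1)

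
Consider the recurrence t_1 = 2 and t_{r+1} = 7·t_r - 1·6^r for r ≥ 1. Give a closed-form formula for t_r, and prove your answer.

t_r = 6^r - 4·7^(r - 1)

Computing the first terms: t_1 = 2, t_2 = 8, t_3 = 20. This suggests t_r = 6^r - 4·7^(r - 1).
When r = 1: the formula gives 2 = 2 = t_1.
Suppose the result is true for r = k, so t_k = 6^k - 4·7^(k - 1).
Then t_{k+1} = 7·t_k - 1·6^k = 7·(6^k - 4·7^(k - 1)) - 1·6^k = 6^(k + 1) - 4·7^k = 6^(k+1) - 4·7^((k+1) - 1),
which is the claimed formula at r = k+1.
By induction, the statement is established for all r ≥ 1.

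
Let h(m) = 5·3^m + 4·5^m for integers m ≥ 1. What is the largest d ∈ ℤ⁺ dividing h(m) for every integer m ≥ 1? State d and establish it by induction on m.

Computing the first values: h(1) = 35 and h(2) = 145; gcd(35, 145) = 5, so d ≤ 5.
We prove 5 | 5·3^m + 4·5^m for all m ≥ 1 by induction on m.
Base case (m = 1): h(1) = 35 = 5·(7), so 5 | h(1).
Suppose the result is true for m = p, i.e. 5 | h(p). Then
h(p+1) − 5·h(p) = (5·3^(p+1) + 4·5^(p+1)) − 5·(5·3^p + 4·5^p) = (5)·3^p·(3 − 5) = (-10)·3^p. Since 5 | h(p) by the inductive hypothesis, 5 | 5·h(p); and 5 | -10 since -10 = 5·-2. Therefore 5 | h(p+1).
Hence, by induction on m, the claim holds for every m ≥ 1.
Therefore the largest such d is 5.

d = 5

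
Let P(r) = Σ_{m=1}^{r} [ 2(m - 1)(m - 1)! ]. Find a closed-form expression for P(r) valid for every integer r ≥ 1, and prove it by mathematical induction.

P(r) = 2r! - 2

We claim P(r) = 2r! - 2 for all r ≥ 1.
For the base case r = 1: P(1) = 0, and the closed form gives 0. They agree.
Suppose the result is true for r = m, so P(m) = 2m! - 2.
Then P(m+1) = P(m) + (2m·m!) = (2m! - 2) + (2m·m!).
Simplifying, P(m+1) = 2(m+1)! - 2,
which is the closed form with r = m+1.
Hence, by induction on r, the claim holds for every r ≥ 1.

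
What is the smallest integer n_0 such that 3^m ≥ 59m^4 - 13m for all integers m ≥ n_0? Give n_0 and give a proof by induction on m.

At m = 13: 1594323 < 1684930, so the inequality fails and n_0 ≥ 14. We prove 3^m ≥ 59m^4 - 13m for all m ≥ 14.
For the base case m = 14: 3^m = 4782969 and 59m^4 - 13m = 2266362, so 4782969 ≥ 2266362.
For the inductive step, assume it holds for an arbitrary i ≥ 14, so 3^i ≥ 59i^4 - 13i.
Then 3^(i + 1) = 3·(3^i) ≥ 3·(59i^4 - 13i).
Also, for i ≥ 14 we have 3·(59i^4 - 13i) ≥ 59(i+1)^4 - 13(i+1), since 3·(59i^4 - 13i) − (59(i+1)^4 - 13(i+1)) = 118i^4 - 236i^3 - 354i^2 - 262i - 46, which is nonnegative for all i ≥ 14.
Combining, 3^(i + 1) ≥ 59(i+1)^4 - 13(i+1).
Hence, by induction on m, the claim holds for every m ≥ 14.
Hence the smallest such n_0 is 14.

n_0 = 14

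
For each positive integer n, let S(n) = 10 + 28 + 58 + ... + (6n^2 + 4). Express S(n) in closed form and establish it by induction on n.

S(n) = n(2n^2 + 3n + 5)

We claim S(n) = n(2n^2 + 3n + 5) for all n ≥ 1.
Base step (n = 1): S(1) = 10, and the closed form gives 10. They agree.
Suppose the result is true for n = k, so S(k) = k(2k^2 + 3k + 5).
Then S(k+1) = S(k) + (6(k + 1)^2 + 4) = (k(2k^2 + 3k + 5)) + (6(k + 1)^2 + 4).
Simplifying, S(k+1) = (k + 1)(2k^2 + 7k + 10) = (k+1)(2(k+1)^2 + 3(k+1) + 5),
which is the closed form with n = k+1.
By the principle of mathematical induction, the result holds for all n ≥ 1.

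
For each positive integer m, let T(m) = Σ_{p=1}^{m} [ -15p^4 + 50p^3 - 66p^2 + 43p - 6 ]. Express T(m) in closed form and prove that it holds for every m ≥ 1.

T(m) = -m(3m^4 - 5m^3 + 2m^2 - m - 5)

We claim T(m) = -m(3m^4 - 5m^3 + 2m^2 - m - 5) for all m ≥ 1.
For the base case m = 1: T(1) = 6, and the closed form gives 6. They agree.
For the inductive step, assume it holds for an arbitrary p ≥ 1, so T(p) = p(-3p^4 + 5p^3 - 2p^2 + p + 5).
Then T(p+1) = T(p) + (-15p^4 - 10p^3 - 6p^2 + p + 6) = (p(-3p^4 + 5p^3 - 2p^2 + p + 5)) + (-15p^4 - 10p^3 - 6p^2 + p + 6).
Simplifying, T(p+1) = -(p + 1)(3p^4 + 7p^3 + 5p^2 - 6) = -(p+1)(3(p+1)^4 - 5(p+1)^3 + 2(p+1)^2 - (p+1) - 5),
which is the closed form with m = p+1.
This completes the induction.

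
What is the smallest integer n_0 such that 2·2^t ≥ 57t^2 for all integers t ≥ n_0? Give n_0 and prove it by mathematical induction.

At t = 12: 8192 < 8208, so the inequality fails and n_0 ≥ 13. We prove 2·2^t ≥ 57t^2 for all t ≥ 13.
Base case (t = 13): 2·2^t = 16384 and 57t^2 = 9633, so 16384 ≥ 9633.
Inductive step: assume the claim holds for t = k, so 2·2^k ≥ 57k^2.
Then 2·2^(k + 1) = 2·(2·2^k) ≥ 2·(57k^2).
Also, for k ≥ 13 we have 2·(57k^2) ≥ 57(k+1)^2, since 2 ≥ (1 + 1/k)^2 for all k ≥ 13.
Combining, 2·2^(k + 1) ≥ 57(k+1)^2.
By the principle of mathematical induction, the result holds for all t ≥ 13.
Hence the smallest such n_0 is 13.

n_0 = 13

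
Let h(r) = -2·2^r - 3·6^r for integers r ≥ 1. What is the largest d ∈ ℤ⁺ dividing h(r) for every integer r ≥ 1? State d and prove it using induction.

d = 2

Computing the first values: h(1) = -22 and h(2) = -116; gcd(-22, -116) = 2, so d ≤ 2.
We prove 2 | -2·2^r - 3·6^r for all r ≥ 1 by induction on r.
Base case (r = 1): h(1) = -22 = 2·(-11), so 2 | h(1).
For the inductive step, assume it holds for an arbitrary j ≥ 1, i.e. 2 | h(j). Then
h(j+1) − 6·h(j) = (-2·2^(j+1) - 3·6^(j+1)) − 6·(-2·2^j - 3·6^j) = (-2)·2^j·(2 − 6) = (8)·2^j. Since 2 | h(j) by the inductive hypothesis, 2 | 6·h(j); and 2 | 8 since 8 = 2·4. Therefore 2 | h(j+1).
Hence, by induction on r, the claim holds for every r ≥ 1.
Therefore the largest such d is 2.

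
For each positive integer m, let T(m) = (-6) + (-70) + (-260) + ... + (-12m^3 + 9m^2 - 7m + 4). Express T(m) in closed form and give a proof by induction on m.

T(m) = -m(3m^3 + 3m^2 + 2m - 2)

We claim T(m) = -m(3m^3 + 3m^2 + 2m - 2) for all m ≥ 1.
When m = 1: T(1) = -6, and the closed form gives -6. They agree.
For the inductive step, assume it holds for an arbitrary k ≥ 1, so T(k) = k(-3k^3 - 3k^2 - 2k + 2).
Then T(k+1) = T(k) + (-12k^3 - 27k^2 - 25k - 6) = (k(-3k^3 - 3k^2 - 2k + 2)) + (-12k^3 - 27k^2 - 25k - 6).
Simplifying, T(k+1) = -(k + 1)(3k^3 + 12k^2 + 17k + 6) = -(k+1)(3(k+1)^3 + 3(k+1)^2 + 2(k+1) - 2),
which is the closed form with m = k+1.
By the principle of mathematical induction, the result holds for all m ≥ 1.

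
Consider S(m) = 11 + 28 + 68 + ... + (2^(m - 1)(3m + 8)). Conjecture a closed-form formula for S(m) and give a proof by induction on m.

S(m) = 2^m(3m + 5) - 5

We claim S(m) = 2^m(3m + 5) - 5 for all m ≥ 1.
Base step (m = 1): S(1) = 11, and the closed form gives 11. They agree.
Suppose the result is true for m = k, so S(k) = 2^k(3k + 5) - 5.
Then S(k+1) = S(k) + (2^k(3k + 11)) = (2^k(3k + 5) - 5) + (2^k(3k + 11)).
Simplifying, S(k+1) = 6·2^k·k + 16·2^k - 5 = 2^(k+1)(3(k+1) + 5) - 5,
which is the closed form with m = k+1.
By the principle of mathematical induction, the result holds for all m ≥ 1.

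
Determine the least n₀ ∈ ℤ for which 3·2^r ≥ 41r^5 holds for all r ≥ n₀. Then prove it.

At r = 27: 402653184 < 588305187, so the inequality fails and n₀ ≥ 28. We prove 3·2^r ≥ 41r^5 for all r ≥ 28.
When r = 28: 3·2^r = 805306368 and 41r^5 = 705625088, so 805306368 ≥ 705625088.
Suppose the result is true for r = j, so 3·2^j ≥ 41j^5.
Then 3·2^(j + 1) = 2·(3·2^j) ≥ 2·(41j^5).
Also, for j ≥ 28 we have 2·(41j^5) ≥ 41(j+1)^5, since 2 ≥ (1 + 1/j)^5 for all j ≥ 28.
Combining, 3·2^(j + 1) ≥ 41(j+1)^5.
This completes the induction.
Hence the smallest such n₀ is 28.

n₀ = 28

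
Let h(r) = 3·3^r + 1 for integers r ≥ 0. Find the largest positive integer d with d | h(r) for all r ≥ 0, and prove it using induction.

d = 2

Computing the first values: h(0) = 4 and h(1) = 10; gcd(4, 10) = 2, so d ≤ 2.
We prove 2 | 3·3^r + 1 for all r ≥ 0 by induction on r.
Base step (r = 0): h(0) = 4 = 2·(2), so 2 | h(0).
Suppose the result is true for r = i, i.e. 2 | h(i). Then
h(i+1) = 3·3^(i+1) + 1 = 3·(3·3^i + 1) - 2 = 3·h(i) - 2. The first term is divisible by 2 by the inductive hypothesis, and -2 is divisible by 2. Hence 2 | h(i+1).
This completes the induction.
Therefore the largest such d is 2.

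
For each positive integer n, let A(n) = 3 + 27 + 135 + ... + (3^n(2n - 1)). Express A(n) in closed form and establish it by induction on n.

We claim A(n) = 3·3^n(n - 1) + 3 for all n ≥ 1.
When n = 1: A(1) = 3, and the closed form gives 3. They agree.
Inductive step: assume the claim holds for n = k, so A(k) = 3·3^k(k - 1) + 3.
Then A(k+1) = A(k) + (3^(k + 1)(2k + 1)) = (3·3^k(k - 1) + 3) + (3^(k + 1)(2k + 1)).
Simplifying, A(k+1) = 9·3^k·k + 3 = 3·3^(k+1)((k+1) - 1) + 3,
which is the closed form with n = k+1.
Hence, by induction on n, the claim holds for every n ≥ 1.

A(n) = 3·3^n(n - 1) + 3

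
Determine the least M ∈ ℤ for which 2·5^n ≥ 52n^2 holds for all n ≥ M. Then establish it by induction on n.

M = 4

At n = 3: 250 < 468, so the inequality fails and M ≥ 4. We prove 2·5^n ≥ 52n^2 for all n ≥ 4.
Base step (n = 4): 2·5^n = 1250 and 52n^2 = 832, so 1250 ≥ 832.
Inductive step: suppose the statement holds for some m ≥ 4, so 2·5^m ≥ 52m^2.
Then 2·5^(m + 1) = 5·(2·5^m) ≥ 5·(52m^2).
Also, for m ≥ 4 we have 5·(52m^2) ≥ 52(m+1)^2, since 5 ≥ (1 + 1/m)^2 for all m ≥ 4.
Combining, 2·5^(m + 1) ≥ 52(m+1)^2.
Hence, by induction on n, the claim holds for every n ≥ 4.
Hence the smallest such M is 4.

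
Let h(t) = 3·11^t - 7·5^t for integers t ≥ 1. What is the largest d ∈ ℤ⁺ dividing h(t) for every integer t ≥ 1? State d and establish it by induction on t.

Computing the first values: h(1) = -2 and h(2) = 188; gcd(-2, 188) = 2, so d ≤ 2.
We prove 2 | 3·11^t - 7·5^t for all t ≥ 1 by induction on t.
For the base case t = 1: h(1) = -2 = 2·(-1), so 2 | h(1).
Suppose the result is true for t = k, i.e. 2 | h(k). Then
h(k+1) − 11·h(k) = (3·11^(k+1) - 7·5^(k+1)) − 11·(3·11^k - 7·5^k) = (-7)·5^k·(5 − 11) = (42)·5^k. Since 2 | h(k) by the inductive hypothesis, 2 | 11·h(k); and 2 | 42 since 42 = 2·21. Therefore 2 | h(k+1).
This completes the induction.
Therefore the largest such d is 2.

d = 2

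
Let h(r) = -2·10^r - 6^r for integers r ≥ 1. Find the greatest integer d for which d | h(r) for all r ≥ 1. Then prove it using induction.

d = 2

Computing the first values: h(1) = -26 and h(2) = -236; gcd(-26, -236) = 2, so d ≤ 2.
We prove 2 | -2·10^r - 6^r for all r ≥ 1 by induction on r.
When r = 1: h(1) = -26 = 2·(-13), so 2 | h(1).
Inductive step: suppose the statement holds for some j ≥ 1, i.e. 2 | h(j). Then
h(j+1) − 10·h(j) = (-2·10^(j+1) - 6^(j+1)) − 10·(-2·10^j - 6^j) = (-1)·6^j·(6 − 10) = (4)·6^j. Since 2 | h(j) by the inductive hypothesis, 2 | 10·h(j); and 2 | 4 since 4 = 2·2. Therefore 2 | h(j+1).
Hence, by induction on r, the claim holds for every r ≥ 1.
Therefore the largest such d is 2.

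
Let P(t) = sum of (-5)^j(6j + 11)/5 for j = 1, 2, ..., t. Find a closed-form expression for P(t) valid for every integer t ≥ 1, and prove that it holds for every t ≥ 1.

P(t) = (-5)^t(t + 2) - 2

We claim P(t) = (-5)^t(t + 2) - 2 for all t ≥ 1.
Base step (t = 1): P(1) = -17, and the closed form gives -17. They agree.
For the inductive step, assume it holds for an arbitrary j ≥ 1, so P(j) = (-5)^j(j + 2) - 2.
Then P(j+1) = P(j) + ((-5)^j(-6j - 17)) = ((-5)^j(j + 2) - 2) + ((-5)^j(-6j - 17)).
Simplifying, P(j+1) = -5(-5)^j·j - 15(-5)^j - 2 = (-5)^(j+1)((j+1) + 2) - 2,
which is the closed form with t = j+1.
Hence, by induction on t, the claim holds for every t ≥ 1.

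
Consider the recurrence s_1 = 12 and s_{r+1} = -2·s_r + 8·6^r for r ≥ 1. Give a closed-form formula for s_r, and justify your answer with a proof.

s_r = -3(-2)^r + 6^r

Computing the first terms: s_1 = 12, s_2 = 24, s_3 = 240. This suggests s_r = -3(-2)^r + 6^r.
Base step (r = 1): the formula gives 12 = 12 = s_1.
For the inductive step, assume it holds for an arbitrary i ≥ 1, so s_i = -3(-2)^i + 6^i.
Then s_{i+1} = -2·s_i + 8·6^i = -2·(-3(-2)^i + 6^i) + 8·6^i = -3(-2)^(i + 1) + 6^(i + 1),
which is the claimed formula at r = i+1.
Hence, by induction on r, the claim holds for every r ≥ 1.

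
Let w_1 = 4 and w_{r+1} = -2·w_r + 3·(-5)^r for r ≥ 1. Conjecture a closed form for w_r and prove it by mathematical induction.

Computing the first terms: w_1 = 4, w_2 = -23, w_3 = 121. This suggests w_r = -(-2)^(r - 1) - (-5)^r.
Base step (r = 1): the formula gives 4 = 4 = w_1.
For the inductive step, assume it holds for an arbitrary m ≥ 1, so w_m = -(-2)^(m - 1) - (-5)^m.
Then w_{m+1} = -2·w_m + 3·(-5)^m = -2·(-(-2)^(m - 1) - (-5)^m) + 3·(-5)^m = -(-2)^m - (-5)^(m + 1) = -(-2)^((m+1) - 1) - (-5)^(m+1),
which is the claimed formula at r = m+1.
This completes the induction.

w_r = -(-2)^(r - 1) - (-5)^r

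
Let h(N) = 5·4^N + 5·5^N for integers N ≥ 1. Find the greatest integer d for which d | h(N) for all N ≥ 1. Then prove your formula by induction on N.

Computing the first values: h(1) = 45 and h(2) = 205; gcd(45, 205) = 5, so d ≤ 5.
We prove 5 | 5·4^N + 5·5^N for all N ≥ 1 by induction on N.
For the base case N = 1: h(1) = 45 = 5·(9), so 5 | h(1).
For the inductive step, assume it holds for an arbitrary k ≥ 1, i.e. 5 | h(k). Then
h(k+1) − 5·h(k) = (5·4^(k+1) + 5·5^(k+1)) − 5·(5·4^k + 5·5^k) = (5)·4^k·(4 − 5) = (-5)·4^k. Since 5 | h(k) by the inductive hypothesis, 5 | 5·h(k); and 5 | -5 since -5 = 5·-1. Therefore 5 | h(k+1).
Hence, by induction on N, the claim holds for every N ≥ 1.
Therefore the largest such d is 5.

d = 5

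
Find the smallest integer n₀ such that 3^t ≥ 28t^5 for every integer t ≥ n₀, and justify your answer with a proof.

n₀ = 16

At t = 15: 14348907 < 21262500, so the inequality fails and n₀ ≥ 16. We prove 3^t ≥ 28t^5 for all t ≥ 16.
Base case (t = 16): 3^t = 43046721 and 28t^5 = 29360128, so 43046721 ≥ 29360128.
Inductive step: assume the claim holds for t = i, so 3^i ≥ 28i^5.
Then 3^(i + 1) = 3·(3^i) ≥ 3·(28i^5).
Also, for i ≥ 16 we have 3·(28i^5) ≥ 28(i+1)^5, since 3 ≥ (1 + 1/i)^5 for all i ≥ 16.
Combining, 3^(i + 1) ≥ 28(i+1)^5.
Hence, by induction on t, the claim holds for every t ≥ 16.
Hence the smallest such n₀ is 16.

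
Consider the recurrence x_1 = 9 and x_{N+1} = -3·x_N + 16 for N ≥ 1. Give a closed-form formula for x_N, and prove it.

x_N = 5(-3)^(N - 1) + 4

Computing the first terms: x_1 = 9, x_2 = -11, x_3 = 49. This suggests x_N = 5(-3)^(N - 1) + 4.
Base case (N = 1): the formula gives 9 = 9 = x_1.
For the inductive step, assume it holds for an arbitrary m ≥ 1, so x_m = 5(-3)^(m - 1) + 4.
Then x_{m+1} = -3·x_m + 16 = -3·(5(-3)^(m - 1) + 4) + 16 = 5(-3)^m + 4 = 5(-3)^((m+1) - 1) + 4,
which is the claimed formula at N = m+1.
Hence, by induction on N, the claim holds for every N ≥ 1.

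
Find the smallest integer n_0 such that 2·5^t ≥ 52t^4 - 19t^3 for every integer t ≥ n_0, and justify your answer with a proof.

n_0 = 7

At t = 6: 31250 < 63288, so the inequality fails and n_0 ≥ 7. We prove 2·5^t ≥ 52t^4 - 19t^3 for all t ≥ 7.
Base step (t = 7): 2·5^t = 156250 and 52t^4 - 19t^3 = 118335, so 156250 ≥ 118335.
Inductive step: assume the claim holds for t = k, so 2·5^k ≥ 52k^4 - 19k^3.
Then 2·5^(k + 1) = 5·(2·5^k) ≥ 5·(52k^4 - 19k^3).
Also, for k ≥ 7 we have 5·(52k^4 - 19k^3) ≥ 52(k+1)^4 - 19(k+1)^3, since 5·(52k^4 - 19k^3) − (52(k+1)^4 - 19(k+1)^3) = 208k^4 - 284k^3 - 255k^2 - 151k - 33, which is nonnegative for all k ≥ 7.
Combining, 2·5^(k + 1) ≥ 52(k+1)^4 - 19(k+1)^3.
This completes the induction.
Hence the smallest such n_0 is 7.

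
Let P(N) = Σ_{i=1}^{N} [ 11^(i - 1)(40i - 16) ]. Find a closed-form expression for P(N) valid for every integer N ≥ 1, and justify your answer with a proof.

We claim P(N) = 2·11^N(2N - 1) + 2 for all N ≥ 1.
For the base case N = 1: P(1) = 24, and the closed form gives 24. They agree.
Inductive step: suppose the statement holds for some i ≥ 1, so P(i) = 2·11^i(2i - 1) + 2.
Then P(i+1) = P(i) + (11^i(40i + 24)) = (2·11^i(2i - 1) + 2) + (11^i(40i + 24)).
Simplifying, P(i+1) = 44·11^i·i + 22·11^i + 2 = 2·11^(i+1)(2(i+1) - 1) + 2,
which is the closed form with N = i+1.
By induction, the statement is established for all N ≥ 1.

P(N) = 2·11^N(2N - 1) + 2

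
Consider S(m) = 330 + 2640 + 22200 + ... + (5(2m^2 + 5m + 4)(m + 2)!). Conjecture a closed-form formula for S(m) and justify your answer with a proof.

S(m) = (10m + 5)(m + 3)! - 30

We claim S(m) = (10m + 5)(m + 3)! - 30 for all m ≥ 1.
Base step (m = 1): S(1) = 330, and the closed form gives 330. They agree.
Suppose the result is true for m = p, so S(p) = (10p + 5)(p + 3)! - 30.
Then S(p+1) = S(p) + (5(2p^2 + 9p + 11)(p + 3)!) = ((10p + 5)(p + 3)! - 30) + (5(2p^2 + 9p + 11)(p + 3)!).
Simplifying, S(p+1) = (10(p+1) + 5)((p+1) + 3)! - 30,
which is the closed form with m = p+1.
This completes the induction.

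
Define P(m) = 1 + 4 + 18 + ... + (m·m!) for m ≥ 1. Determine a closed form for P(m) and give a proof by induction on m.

P(m) = (m + 1)m! - 1

We claim P(m) = (m + 1)m! - 1 for all m ≥ 1.
Base case (m = 1): P(1) = 1, and the closed form gives 1. They agree.
Suppose the result is true for m = k, so P(k) = (k + 1)k! - 1.
Then P(k+1) = P(k) + ((k + 1)(k + 1)!) = ((k + 1)k! - 1) + ((k + 1)(k + 1)!).
Simplifying, P(k+1) = ((k+1) + 1)(k+1)! - 1,
which is the closed form with m = k+1.
By induction, the statement is established for all m ≥ 1.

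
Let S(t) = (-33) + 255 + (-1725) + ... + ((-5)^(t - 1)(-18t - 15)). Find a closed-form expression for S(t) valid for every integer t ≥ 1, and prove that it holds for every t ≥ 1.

S(t) = 3(-5)^t(t + 1) - 3

We claim S(t) = 3(-5)^t(t + 1) - 3 for all t ≥ 1.
For the base case t = 1: S(1) = -33, and the closed form gives -33. They agree.
Suppose the result is true for t = k, so S(k) = 3(-5)^k(k + 1) - 3.
Then S(k+1) = S(k) + ((-5)^k(-18k - 33)) = (3(-5)^k(k + 1) - 3) + ((-5)^k(-18k - 33)).
Simplifying, S(k+1) = -15(-5)^k·k - 30(-5)^k - 3 = 3(-5)^(k+1)((k+1) + 1) - 3,
which is the closed form with t = k+1.
Hence, by induction on t, the claim holds for every t ≥ 1.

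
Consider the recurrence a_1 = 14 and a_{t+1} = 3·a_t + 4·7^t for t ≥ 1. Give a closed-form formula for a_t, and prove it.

Computing the first terms: a_1 = 14, a_2 = 70, a_3 = 406. This suggests a_t = 7·3^(t - 1) + 7^t.
Base step (t = 1): the formula gives 14 = 14 = a_1.
Suppose the result is true for t = k, so a_k = 7·3^(k - 1) + 7^k.
Then a_{k+1} = 3·a_k + 4·7^k = 3·(7·3^(k - 1) + 7^k) + 4·7^k = 7·3^k + 7^(k + 1) = 7·3^((k+1) - 1) + 7^(k+1),
which is the claimed formula at t = k+1.
By induction, the statement is established for all t ≥ 1.

a_t = 7·3^(t - 1) + 7^t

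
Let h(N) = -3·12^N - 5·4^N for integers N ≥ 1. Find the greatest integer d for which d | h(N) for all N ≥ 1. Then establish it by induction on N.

d = 8

Computing the first values: h(1) = -56 and h(2) = -512; gcd(-56, -512) = 8, so d ≤ 8.
We prove 8 | -3·12^N - 5·4^N for all N ≥ 1 by induction on N.
Base step (N = 1): h(1) = -56 = 8·(-7), so 8 | h(1).
For the inductive step, assume it holds for an arbitrary j ≥ 1, i.e. 8 | h(j). Then
h(j+1) − 12·h(j) = (-3·12^(j+1) - 5·4^(j+1)) − 12·(-3·12^j - 5·4^j) = (-5)·4^j·(4 − 12) = (40)·4^j. Since 8 | h(j) by the inductive hypothesis, 8 | 12·h(j); and 8 | 40 since 40 = 8·5. Therefore 8 | h(j+1).
By induction, the statement is established for all N ≥ 1.
Therefore the largest such d is 8.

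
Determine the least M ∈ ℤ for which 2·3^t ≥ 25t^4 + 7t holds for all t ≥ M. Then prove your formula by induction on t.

At t = 11: 354294 < 366102, so the inequality fails and M ≥ 12. We prove 2·3^t ≥ 25t^4 + 7t for all t ≥ 12.
For the base case t = 12: 2·3^t = 1062882 and 25t^4 + 7t = 518484, so 1062882 ≥ 518484.
For the inductive step, assume it holds for an arbitrary m ≥ 12, so 2·3^m ≥ 25m^4 + 7m.
Then 2·3^(m + 1) = 3·(2·3^m) ≥ 3·(25m^4 + 7m).
Also, for m ≥ 12 we have 3·(25m^4 + 7m) ≥ 25(m+1)^4 + 7(m+1), since 3·(25m^4 + 7m) − (25(m+1)^4 + 7(m+1)) = 50m^4 - 100m^3 - 150m^2 - 86m - 32, which is nonnegative for all m ≥ 12.
Combining, 2·3^(m + 1) ≥ 25(m+1)^4 + 7(m+1).
By induction, the statement is established for all t ≥ 12.
Hence the smallest such M is 12.

M = 12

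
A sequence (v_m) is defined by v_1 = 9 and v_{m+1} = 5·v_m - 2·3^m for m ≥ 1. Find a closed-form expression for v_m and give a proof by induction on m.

Computing the first terms: v_1 = 9, v_2 = 39, v_3 = 177. This suggests v_m = 3^m + 6·5^(m - 1).
For the base case m = 1: the formula gives 9 = 9 = v_1.
Inductive step: assume the claim holds for m = r, so v_r = 3^r + 6·5^(r - 1).
Then v_{r+1} = 5·v_r - 2·3^r = 5·(3^r + 6·5^(r - 1)) - 2·3^r = 3^(r + 1) + 6·5^r = 3^(r+1) + 6·5^((r+1) - 1),
which is the claimed formula at m = r+1.
By induction, the statement is established for all m ≥ 1.

v_m = 3^m + 6·5^(m - 1)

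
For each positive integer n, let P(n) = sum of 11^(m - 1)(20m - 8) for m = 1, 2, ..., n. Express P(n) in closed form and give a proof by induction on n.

We claim P(n) = 11^n(2n - 1) + 1 for all n ≥ 1.
Base step (n = 1): P(1) = 12, and the closed form gives 12. They agree.
Inductive step: suppose the statement holds for some m ≥ 1, so P(m) = 11^m(2m - 1) + 1.
Then P(m+1) = P(m) + (11^m(20m + 12)) = (11^m(2m - 1) + 1) + (11^m(20m + 12)).
Simplifying, P(m+1) = 22·11^m·m + 11·11^m + 1 = 11^(m+1)(2(m+1) - 1) + 1,
which is the closed form with n = m+1.
This completes the induction.

P(n) = 11^n(2n - 1) + 1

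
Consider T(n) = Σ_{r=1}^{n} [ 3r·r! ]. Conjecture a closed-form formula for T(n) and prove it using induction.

We claim T(n) = (3n + 3)n! - 3 for all n ≥ 1.
For the base case n = 1: T(1) = 3, and the closed form gives 3. They agree.
Inductive step: suppose the statement holds for some r ≥ 1, so T(r) = (3r + 3)r! - 3.
Then T(r+1) = T(r) + (3(r + 1)(r + 1)!) = ((3r + 3)r! - 3) + (3(r + 1)(r + 1)!).
Simplifying, T(r+1) = (3(r+1) + 3)(r+1)! - 3,
which is the closed form with n = r+1.
By the principle of mathematical induction, the result holds for all n ≥ 1.

T(n) = (3n + 3)n! - 3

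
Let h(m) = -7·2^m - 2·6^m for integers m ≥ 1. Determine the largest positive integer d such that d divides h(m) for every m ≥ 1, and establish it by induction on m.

Computing the first values: h(1) = -26 and h(2) = -100; gcd(-26, -100) = 2, so d ≤ 2.
We prove 2 | -7·2^m - 2·6^m for all m ≥ 1 by induction on m.
Base case (m = 1): h(1) = -26 = 2·(-13), so 2 | h(1).
Inductive step: suppose the statement holds for some i ≥ 1, i.e. 2 | h(i). Then
h(i+1) − 6·h(i) = (-7·2^(i+1) - 2·6^(i+1)) − 6·(-7·2^i - 2·6^i) = (-7)·2^i·(2 − 6) = (28)·2^i. Since 2 | h(i) by the inductive hypothesis, 2 | 6·h(i); and 2 | 28 since 28 = 2·14. Therefore 2 | h(i+1).
By the principle of mathematical induction, the result holds for all m ≥ 1.
Therefore the largest such d is 2.

d = 2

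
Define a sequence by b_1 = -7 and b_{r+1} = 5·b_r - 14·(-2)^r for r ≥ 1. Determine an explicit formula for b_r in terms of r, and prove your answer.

b_r = -(-2)^(r + 1) - 3·5^(r - 1)

Computing the first terms: b_1 = -7, b_2 = -7, b_3 = -91. This suggests b_r = -(-2)^(r + 1) - 3·5^(r - 1).
Base case (r = 1): the formula gives -7 = -7 = b_1.
Inductive step: assume the claim holds for r = k, so b_k = -(-2)^(k + 1) - 3·5^(k - 1).
Then b_{k+1} = 5·b_k - 14·(-2)^k = 5·(-(-2)^(k + 1) - 3·5^(k - 1)) - 14·(-2)^k = -(-2)^(k + 2) - 3·5^k = -(-2)^((k+1) + 1) - 3·5^((k+1) - 1),
which is the claimed formula at r = k+1.
By the principle of mathematical induction, the result holds for all r ≥ 1.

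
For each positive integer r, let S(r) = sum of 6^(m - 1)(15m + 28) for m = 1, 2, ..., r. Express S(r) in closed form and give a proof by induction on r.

We claim S(r) = 6^r(3r + 5) - 5 for all r ≥ 1.
When r = 1: S(1) = 43, and the closed form gives 43. They agree.
Suppose the result is true for r = m, so S(m) = 6^m(3m + 5) - 5.
Then S(m+1) = S(m) + (6^m(15m + 43)) = (6^m(3m + 5) - 5) + (6^m(15m + 43)).
Simplifying, S(m+1) = 18·6^m·m + 48·6^m - 5 = 6^(m+1)(3(m+1) + 5) - 5,
which is the closed form with r = m+1.
This completes the induction.

S(r) = 6^r(3r + 5) - 5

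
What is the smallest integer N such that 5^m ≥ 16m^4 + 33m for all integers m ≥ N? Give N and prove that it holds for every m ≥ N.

N = 7

At m = 6: 15625 < 20934, so the inequality fails and N ≥ 7. We prove 5^m ≥ 16m^4 + 33m for all m ≥ 7.
For the base case m = 7: 5^m = 78125 and 16m^4 + 33m = 38647, so 78125 ≥ 38647.
Inductive step: assume the claim holds for m = i, so 5^i ≥ 16i^4 + 33i.
Then 5^(i + 1) = 5·(5^i) ≥ 5·(16i^4 + 33i).
Also, for i ≥ 7 we have 5·(16i^4 + 33i) ≥ 16(i+1)^4 + 33(i+1), since 5·(16i^4 + 33i) − (16(i+1)^4 + 33(i+1)) = 64i^4 - 64i^3 - 96i^2 + 68i - 49, which is nonnegative for all i ≥ 7.
Combining, 5^(i + 1) ≥ 16(i+1)^4 + 33(i+1).
This completes the induction.
Hence the smallest such N is 7.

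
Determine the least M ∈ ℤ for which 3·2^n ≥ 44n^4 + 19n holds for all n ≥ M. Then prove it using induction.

M = 22

At n = 21: 6291456 < 8557563, so the inequality fails and M ≥ 22. We prove 3·2^n ≥ 44n^4 + 19n for all n ≥ 22.
For the base case n = 22: 3·2^n = 12582912 and 44n^4 + 19n = 10307682, so 12582912 ≥ 10307682.
Suppose the result is true for n = j, so 3·2^j ≥ 44j^4 + 19j.
Then 3·2^(j + 1) = 2·(3·2^j) ≥ 2·(44j^4 + 19j).
Also, for j ≥ 22 we have 2·(44j^4 + 19j) ≥ 44(j+1)^4 + 19(j+1), since 2·(44j^4 + 19j) − (44(j+1)^4 + 19(j+1)) = 44j^4 - 176j^3 - 264j^2 - 157j - 63, which is nonnegative for all j ≥ 22.
Combining, 3·2^(j + 1) ≥ 44(j+1)^4 + 19(j+1).
By the principle of mathematical induction, the result holds for all n ≥ 22.
Hence the smallest such M is 22.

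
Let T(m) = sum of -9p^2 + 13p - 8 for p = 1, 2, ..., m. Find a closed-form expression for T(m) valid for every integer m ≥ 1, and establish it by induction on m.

T(m) = -m(3m^2 - 2m + 3)

We claim T(m) = -m(3m^2 - 2m + 3) for all m ≥ 1.
For the base case m = 1: T(1) = -4, and the closed form gives -4. They agree.
Inductive step: assume the claim holds for m = p, so T(p) = p(-3p^2 + 2p - 3).
Then T(p+1) = T(p) + (13p - 9(p + 1)^2 + 5) = (p(-3p^2 + 2p - 3)) + (13p - 9(p + 1)^2 + 5).
Simplifying, T(p+1) = -(p + 1)(3p^2 + 4p + 4) = -(p+1)(3(p+1)^2 - 2(p+1) + 3),
which is the closed form with m = p+1.
By the principle of mathematical induction, the result holds for all m ≥ 1.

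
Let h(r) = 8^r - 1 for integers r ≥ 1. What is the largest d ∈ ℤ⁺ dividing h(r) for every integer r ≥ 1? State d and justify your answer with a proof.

Computing the first values: h(1) = 7 and h(2) = 63; gcd(7, 63) = 7, so d ≤ 7.
We prove 7 | 8^r - 1 for all r ≥ 1 by induction on r.
Base case (r = 1): h(1) = 7 = 7·(1), so 7 | h(1).
Inductive step: assume the claim holds for r = j, i.e. 7 | h(j). Then
8^{j+1} − 1^{j+1} = 8·8^j − 1·1^j = 8·(8^j − 1^j) + (7)·1^j. The first term is divisible by 7 by the inductive hypothesis, and the second term (7)·1^j is divisible by 7 since 7 | 7. Hence 7 | h(j+1).
This completes the induction.
Therefore the largest such d is 7.

d = 7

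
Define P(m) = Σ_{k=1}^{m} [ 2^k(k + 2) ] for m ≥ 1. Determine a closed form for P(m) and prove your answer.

P(m) = 2·2^m(m + 1) - 2

We claim P(m) = 2·2^m(m + 1) - 2 for all m ≥ 1.
Base case (m = 1): P(1) = 6, and the closed form gives 6. They agree.
Inductive step: suppose the statement holds for some k ≥ 1, so P(k) = 2·2^k(k + 1) - 2.
Then P(k+1) = P(k) + (2^(k + 1)(k + 3)) = (2·2^k(k + 1) - 2) + (2^(k + 1)(k + 3)).
Simplifying, P(k+1) = 4·2^k·k + 8·2^k - 2 = 2·2^(k+1)((k+1) + 1) - 2,
which is the closed form with m = k+1.
By induction, the statement is established for all m ≥ 1.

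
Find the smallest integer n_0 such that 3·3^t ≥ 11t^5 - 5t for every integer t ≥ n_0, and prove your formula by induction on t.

n_0 = 13

At t = 12: 1594323 < 2737092, so the inequality fails and n_0 ≥ 13. We prove 3·3^t ≥ 11t^5 - 5t for all t ≥ 13.
Base case (t = 13): 3·3^t = 4782969 and 11t^5 - 5t = 4084158, so 4782969 ≥ 4084158.
Inductive step: assume the claim holds for t = r, so 3·3^r ≥ 11r^5 - 5r.
Then 3·3^(r + 1) = 3·(3·3^r) ≥ 3·(11r^5 - 5r).
Also, for r ≥ 13 we have 3·(11r^5 - 5r) ≥ 11(r+1)^5 - 5(r+1), since 3·(11r^5 - 5r) − (11(r+1)^5 - 5(r+1)) = 22r^5 - 55r^4 - 110r^3 - 110r^2 - 65r - 6, which is nonnegative for all r ≥ 13.
Combining, 3·3^(r + 1) ≥ 11(r+1)^5 - 5(r+1).
This completes the induction.
Hence the smallest such n_0 is 13.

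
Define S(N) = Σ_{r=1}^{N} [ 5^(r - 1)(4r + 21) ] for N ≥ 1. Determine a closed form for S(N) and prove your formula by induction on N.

S(N) = 5^N(N + 5) - 5

We claim S(N) = 5^N(N + 5) - 5 for all N ≥ 1.
Base case (N = 1): S(1) = 25, and the closed form gives 25. They agree.
Inductive step: assume the claim holds for N = r, so S(r) = 5^r(r + 5) - 5.
Then S(r+1) = S(r) + (5^r(4r + 25)) = (5^r(r + 5) - 5) + (5^r(4r + 25)).
Simplifying, S(r+1) = 5·5^r·r + 30·5^r - 5 = 5^(r+1)((r+1) + 5) - 5,
which is the closed form with N = r+1.
Hence, by induction on N, the claim holds for every N ≥ 1.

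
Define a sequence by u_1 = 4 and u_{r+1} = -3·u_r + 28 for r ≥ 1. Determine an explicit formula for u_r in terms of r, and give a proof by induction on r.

Computing the first terms: u_1 = 4, u_2 = 16, u_3 = -20. This suggests u_r = (-3)^r + 7.
When r = 1: the formula gives 4 = 4 = u_1.
Inductive step: assume the claim holds for r = i, so u_i = (-3)^i + 7.
Then u_{i+1} = -3·u_i + 28 = -3·((-3)^i + 7) + 28 = (-3)^(i + 1) + 7,
which is the claimed formula at r = i+1.
This completes the induction.

u_r = (-3)^r + 7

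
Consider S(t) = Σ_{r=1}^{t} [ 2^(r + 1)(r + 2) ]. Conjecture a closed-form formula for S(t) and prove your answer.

We claim S(t) = 4·2^t(t + 1) - 4 for all t ≥ 1.
When t = 1: S(1) = 12, and the closed form gives 12. They agree.
Suppose the result is true for t = r, so S(r) = 4·2^r(r + 1) - 4.
Then S(r+1) = S(r) + (2^(r + 2)(r + 3)) = (4·2^r(r + 1) - 4) + (2^(r + 2)(r + 3)).
Simplifying, S(r+1) = 8·2^r·r + 16·2^r - 4 = 4·2^(r+1)((r+1) + 1) - 4,
which is the closed form with t = r+1.
By the principle of mathematical induction, the result holds for all t ≥ 1.

S(t) = 4·2^t(t + 1) - 4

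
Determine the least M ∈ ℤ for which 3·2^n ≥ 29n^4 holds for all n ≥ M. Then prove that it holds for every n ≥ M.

M = 21

At n = 20: 3145728 < 4640000, so the inequality fails and M ≥ 21. We prove 3·2^n ≥ 29n^4 for all n ≥ 21.
Base case (n = 21): 3·2^n = 6291456 and 29n^4 = 5639949, so 6291456 ≥ 5639949.
Inductive step: suppose the statement holds for some i ≥ 21, so 3·2^i ≥ 29i^4.
Then 3·2^(i + 1) = 2·(3·2^i) ≥ 2·(29i^4).
Also, for i ≥ 21 we have 2·(29i^4) ≥ 29(i+1)^4, since 2 ≥ (1 + 1/i)^4 for all i ≥ 21.
Combining, 3·2^(i + 1) ≥ 29(i+1)^4.
By the principle of mathematical induction, the result holds for all n ≥ 21.
Hence the smallest such M is 21.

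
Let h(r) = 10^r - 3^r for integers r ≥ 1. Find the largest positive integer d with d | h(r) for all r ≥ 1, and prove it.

Computing the first values: h(1) = 7 and h(2) = 91; gcd(7, 91) = 7, so d ≤ 7.
We prove 7 | 10^r - 3^r for all r ≥ 1 by induction on r.
Base case (r = 1): h(1) = 7 = 7·(1), so 7 | h(1).
For the inductive step, assume it holds for an arbitrary p ≥ 1, i.e. 7 | h(p). Then
10^{p+1} − 3^{p+1} = 10·10^p − 3·3^p = 10·(10^p − 3^p) + (7)·3^p. The first term is divisible by 7 by the inductive hypothesis, and the second term (7)·3^p is divisible by 7 since 7 | 7. Hence 7 | h(p+1).
This completes the induction.
Therefore the largest such d is 7.

d = 7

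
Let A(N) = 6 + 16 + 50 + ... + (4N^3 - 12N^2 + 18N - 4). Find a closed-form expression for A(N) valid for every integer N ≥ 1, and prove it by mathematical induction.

A(N) = N(N^3 - 2N^2 + 4N + 3)

We claim A(N) = N(N^3 - 2N^2 + 4N + 3) for all N ≥ 1.
Base step (N = 1): A(1) = 6, and the closed form gives 6. They agree.
Suppose the result is true for N = r, so A(r) = r(r^3 - 2r^2 + 4r + 3).
Then A(r+1) = A(r) + (4r^3 + 6r + 6) = (r(r^3 - 2r^2 + 4r + 3)) + (4r^3 + 6r + 6).
Simplifying, A(r+1) = (r + 1)(r^3 + r^2 + 3r + 6) = (r+1)((r+1)^3 - 2(r+1)^2 + 4(r+1) + 3),
which is the closed form with N = r+1.
This completes the induction.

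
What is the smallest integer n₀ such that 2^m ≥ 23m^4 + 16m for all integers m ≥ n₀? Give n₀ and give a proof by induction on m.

At m = 22: 4194304 < 5388240, so the inequality fails and n₀ ≥ 23. We prove 2^m ≥ 23m^4 + 16m for all m ≥ 23.
For the base case m = 23: 2^m = 8388608 and 23m^4 + 16m = 6436711, so 8388608 ≥ 6436711.
Inductive step: suppose the statement holds for some i ≥ 23, so 2^i ≥ 23i^4 + 16i.
Then 2^(i + 1) = 2·(2^i) ≥ 2·(23i^4 + 16i).
Also, for i ≥ 23 we have 2·(23i^4 + 16i) ≥ 23(i+1)^4 + 16(i+1), since 2·(23i^4 + 16i) − (23(i+1)^4 + 16(i+1)) = 23i^4 - 92i^3 - 138i^2 - 76i - 39, which is nonnegative for all i ≥ 23.
Combining, 2^(i + 1) ≥ 23(i+1)^4 + 16(i+1).
This completes the induction.
Hence the smallest such n₀ is 23.

n₀ = 23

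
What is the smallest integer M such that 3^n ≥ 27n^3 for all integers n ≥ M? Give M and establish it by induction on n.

At n = 8: 6561 < 13824, so the inequality fails and M ≥ 9. We prove 3^n ≥ 27n^3 for all n ≥ 9.
For the base case n = 9: 3^n = 19683 and 27n^3 = 19683, so 19683 ≥ 19683.
Inductive step: suppose the statement holds for some i ≥ 9, so 3^i ≥ 27i^3.
Then 3^(i + 1) = 3·(3^i) ≥ 3·(27i^3).
Also, for i ≥ 9 we have 3·(27i^3) ≥ 27(i+1)^3, since 3 ≥ (1 + 1/i)^3 for all i ≥ 9.
Combining, 3^(i + 1) ≥ 27(i+1)^3.
By the principle of mathematical induction, the result holds for all n ≥ 9.
Hence the smallest such M is 9.

M = 9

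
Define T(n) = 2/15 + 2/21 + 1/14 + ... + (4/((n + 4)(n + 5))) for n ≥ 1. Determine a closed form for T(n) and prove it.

We claim T(n) = 4n/(5(n + 5)) for all n ≥ 1.
For the base case n = 1: T(1) = 2/15, and the closed form gives 2/15. They agree.
For the inductive step, assume it holds for an arbitrary p ≥ 1, so T(p) = 4p/(5(p + 5)).
Then T(p+1) = T(p) + (4/((p + 5)(p + 6))) = (4p/(5(p + 5))) + (4/((p + 5)(p + 6))).
Simplifying, T(p+1) = 4(p + 1)/(5(p + 6)) = 4(p+1)/(5((p+1) + 5)),
which is the closed form with n = p+1.
By the principle of mathematical induction, the result holds for all n ≥ 1.

T(n) = 4n/(5(n + 5))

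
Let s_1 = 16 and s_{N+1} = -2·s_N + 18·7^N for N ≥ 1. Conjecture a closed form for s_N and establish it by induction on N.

Computing the first terms: s_1 = 16, s_2 = 94, s_3 = 694. This suggests s_N = -(-2)^N + 2·7^N.
Base step (N = 1): the formula gives 16 = 16 = s_1.
Inductive step: suppose the statement holds for some m ≥ 1, so s_m = -(-2)^m + 2·7^m.
Then s_{m+1} = -2·s_m + 18·7^m = -2·(-(-2)^m + 2·7^m) + 18·7^m = -(-2)^(m + 1) + 2·7^(m + 1),
which is the claimed formula at N = m+1.
By the principle of mathematical induction, the result holds for all N ≥ 1.

s_N = -(-2)^N + 2·7^N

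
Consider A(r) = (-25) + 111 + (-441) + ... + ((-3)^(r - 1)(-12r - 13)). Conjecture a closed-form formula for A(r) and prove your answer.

A(r) = (-3)^r(3r + 4) - 4

We claim A(r) = (-3)^r(3r + 4) - 4 for all r ≥ 1.
Base case (r = 1): A(1) = -25, and the closed form gives -25. They agree.
Suppose the result is true for r = i, so A(i) = (-3)^i(3i + 4) - 4.
Then A(i+1) = A(i) + ((-3)^i(-12i - 25)) = ((-3)^i(3i + 4) - 4) + ((-3)^i(-12i - 25)).
Simplifying, A(i+1) = -9(-3)^i·i - 21(-3)^i - 4 = (-3)^(i+1)(3(i+1) + 4) - 4,
which is the closed form with r = i+1.
This completes the induction.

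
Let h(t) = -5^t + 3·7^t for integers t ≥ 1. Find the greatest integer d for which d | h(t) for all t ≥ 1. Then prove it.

Computing the first values: h(1) = 16 and h(2) = 122; gcd(16, 122) = 2, so d ≤ 2.
We prove 2 | -5^t + 3·7^t for all t ≥ 1 by induction on t.
Base case (t = 1): h(1) = 16 = 2·(8), so 2 | h(1).
For the inductive step, assume it holds for an arbitrary j ≥ 1, i.e. 2 | h(j). Then
h(j+1) − 7·h(j) = (-5^(j+1) + 3·7^(j+1)) − 7·(-5^j + 3·7^j) = (-1)·5^j·(5 − 7) = (2)·5^j. Since 2 | h(j) by the inductive hypothesis, 2 | 7·h(j); and 2 | 2 since 2 = 2·1. Therefore 2 | h(j+1).
Hence, by induction on t, the claim holds for every t ≥ 1.
Therefore the largest such d is 2.

d = 2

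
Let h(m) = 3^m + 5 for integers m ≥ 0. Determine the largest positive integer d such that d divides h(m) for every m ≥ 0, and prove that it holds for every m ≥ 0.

Computing the first values: h(0) = 6 and h(1) = 8; gcd(6, 8) = 2, so d ≤ 2.
We prove 2 | 3^m + 5 for all m ≥ 0 by induction on m.
Base step (m = 0): h(0) = 6 = 2·(3), so 2 | h(0).
Inductive step: suppose the statement holds for some k ≥ 0, i.e. 2 | h(k). Then
h(k+1) = 3^(k+1) + 5 = 3·(3^k + 5) - 10 = 3·h(k) - 10. The first term is divisible by 2 by the inductive hypothesis, and -10 is divisible by 2. Hence 2 | h(k+1).
By the principle of mathematical induction, the result holds for all m ≥ 0.
Therefore the largest such d is 2.

d = 2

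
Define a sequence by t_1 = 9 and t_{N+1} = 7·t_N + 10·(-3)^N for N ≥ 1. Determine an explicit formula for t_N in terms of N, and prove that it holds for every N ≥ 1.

Computing the first terms: t_1 = 9, t_2 = 33, t_3 = 321. This suggests t_N = -(-3)^N + 6·7^(N - 1).
For the base case N = 1: the formula gives 9 = 9 = t_1.
Suppose the result is true for N = p, so t_p = -(-3)^p + 6·7^(p - 1).
Then t_{p+1} = 7·t_p + 10·(-3)^p = 7·(-(-3)^p + 6·7^(p - 1)) + 10·(-3)^p = -(-3)^(p + 1) + 6·7^p = -(-3)^(p+1) + 6·7^((p+1) - 1),
which is the claimed formula at N = p+1.
This completes the induction.

t_N = -(-3)^N + 6·7^(N - 1)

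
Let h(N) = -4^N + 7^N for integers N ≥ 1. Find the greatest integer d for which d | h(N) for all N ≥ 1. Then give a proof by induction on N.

Computing the first values: h(1) = 3 and h(2) = 33; gcd(3, 33) = 3, so d ≤ 3.
We prove 3 | -4^N + 7^N for all N ≥ 1 by induction on N.
When N = 1: h(1) = 3 = 3·(1), so 3 | h(1).
Inductive step: suppose the statement holds for some i ≥ 1, i.e. 3 | h(i). Then
7^{i+1} − 4^{i+1} = 7·7^i − 4·4^i = 7·(7^i − 4^i) + (3)·4^i. The first term is divisible by 3 by the inductive hypothesis, and the second term (3)·4^i is divisible by 3 since 3 | 3. Hence 3 | h(i+1).
By the principle of mathematical induction, the result holds for all N ≥ 1.
Therefore the largest such d is 3.

d = 3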